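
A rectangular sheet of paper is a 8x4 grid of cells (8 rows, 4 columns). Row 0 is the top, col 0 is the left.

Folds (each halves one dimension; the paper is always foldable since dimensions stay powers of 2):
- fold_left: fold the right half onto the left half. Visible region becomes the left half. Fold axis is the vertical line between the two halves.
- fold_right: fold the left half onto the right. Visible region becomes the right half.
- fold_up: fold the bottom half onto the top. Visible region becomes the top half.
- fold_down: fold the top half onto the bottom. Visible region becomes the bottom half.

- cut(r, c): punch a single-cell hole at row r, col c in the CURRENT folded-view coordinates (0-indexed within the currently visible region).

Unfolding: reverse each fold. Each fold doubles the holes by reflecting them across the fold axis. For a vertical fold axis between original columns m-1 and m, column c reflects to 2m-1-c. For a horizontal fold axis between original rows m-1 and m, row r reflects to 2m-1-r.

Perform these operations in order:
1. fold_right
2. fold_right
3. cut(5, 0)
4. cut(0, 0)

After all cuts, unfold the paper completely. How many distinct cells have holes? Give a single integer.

Answer: 8

Derivation:
Op 1 fold_right: fold axis v@2; visible region now rows[0,8) x cols[2,4) = 8x2
Op 2 fold_right: fold axis v@3; visible region now rows[0,8) x cols[3,4) = 8x1
Op 3 cut(5, 0): punch at orig (5,3); cuts so far [(5, 3)]; region rows[0,8) x cols[3,4) = 8x1
Op 4 cut(0, 0): punch at orig (0,3); cuts so far [(0, 3), (5, 3)]; region rows[0,8) x cols[3,4) = 8x1
Unfold 1 (reflect across v@3): 4 holes -> [(0, 2), (0, 3), (5, 2), (5, 3)]
Unfold 2 (reflect across v@2): 8 holes -> [(0, 0), (0, 1), (0, 2), (0, 3), (5, 0), (5, 1), (5, 2), (5, 3)]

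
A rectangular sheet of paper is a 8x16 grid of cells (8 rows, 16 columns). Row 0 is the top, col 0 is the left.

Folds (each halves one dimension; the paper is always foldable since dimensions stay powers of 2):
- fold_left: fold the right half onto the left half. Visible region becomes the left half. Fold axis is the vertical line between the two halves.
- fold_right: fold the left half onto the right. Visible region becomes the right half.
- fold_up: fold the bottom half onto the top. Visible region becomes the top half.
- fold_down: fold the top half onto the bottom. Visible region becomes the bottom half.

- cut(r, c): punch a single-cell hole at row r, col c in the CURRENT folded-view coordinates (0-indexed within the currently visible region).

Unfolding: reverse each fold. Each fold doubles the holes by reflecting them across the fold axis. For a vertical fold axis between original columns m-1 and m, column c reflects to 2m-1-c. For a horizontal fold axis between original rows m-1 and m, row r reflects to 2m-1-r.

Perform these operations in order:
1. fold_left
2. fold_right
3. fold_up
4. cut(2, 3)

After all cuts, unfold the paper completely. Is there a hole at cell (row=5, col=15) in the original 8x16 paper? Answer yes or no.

Op 1 fold_left: fold axis v@8; visible region now rows[0,8) x cols[0,8) = 8x8
Op 2 fold_right: fold axis v@4; visible region now rows[0,8) x cols[4,8) = 8x4
Op 3 fold_up: fold axis h@4; visible region now rows[0,4) x cols[4,8) = 4x4
Op 4 cut(2, 3): punch at orig (2,7); cuts so far [(2, 7)]; region rows[0,4) x cols[4,8) = 4x4
Unfold 1 (reflect across h@4): 2 holes -> [(2, 7), (5, 7)]
Unfold 2 (reflect across v@4): 4 holes -> [(2, 0), (2, 7), (5, 0), (5, 7)]
Unfold 3 (reflect across v@8): 8 holes -> [(2, 0), (2, 7), (2, 8), (2, 15), (5, 0), (5, 7), (5, 8), (5, 15)]
Holes: [(2, 0), (2, 7), (2, 8), (2, 15), (5, 0), (5, 7), (5, 8), (5, 15)]

Answer: yes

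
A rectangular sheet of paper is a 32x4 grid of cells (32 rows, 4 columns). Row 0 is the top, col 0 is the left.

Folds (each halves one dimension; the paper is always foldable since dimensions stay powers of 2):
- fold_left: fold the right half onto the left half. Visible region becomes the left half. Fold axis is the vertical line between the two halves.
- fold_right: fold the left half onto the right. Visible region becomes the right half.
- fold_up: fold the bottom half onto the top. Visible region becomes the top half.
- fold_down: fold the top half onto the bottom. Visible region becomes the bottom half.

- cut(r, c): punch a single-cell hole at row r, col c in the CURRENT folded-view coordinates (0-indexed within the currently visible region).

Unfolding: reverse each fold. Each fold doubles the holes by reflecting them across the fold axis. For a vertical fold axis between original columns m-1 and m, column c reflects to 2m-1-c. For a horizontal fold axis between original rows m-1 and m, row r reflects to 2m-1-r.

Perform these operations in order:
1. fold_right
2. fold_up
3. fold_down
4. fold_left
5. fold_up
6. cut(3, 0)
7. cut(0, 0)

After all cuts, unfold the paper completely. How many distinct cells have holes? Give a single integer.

Answer: 64

Derivation:
Op 1 fold_right: fold axis v@2; visible region now rows[0,32) x cols[2,4) = 32x2
Op 2 fold_up: fold axis h@16; visible region now rows[0,16) x cols[2,4) = 16x2
Op 3 fold_down: fold axis h@8; visible region now rows[8,16) x cols[2,4) = 8x2
Op 4 fold_left: fold axis v@3; visible region now rows[8,16) x cols[2,3) = 8x1
Op 5 fold_up: fold axis h@12; visible region now rows[8,12) x cols[2,3) = 4x1
Op 6 cut(3, 0): punch at orig (11,2); cuts so far [(11, 2)]; region rows[8,12) x cols[2,3) = 4x1
Op 7 cut(0, 0): punch at orig (8,2); cuts so far [(8, 2), (11, 2)]; region rows[8,12) x cols[2,3) = 4x1
Unfold 1 (reflect across h@12): 4 holes -> [(8, 2), (11, 2), (12, 2), (15, 2)]
Unfold 2 (reflect across v@3): 8 holes -> [(8, 2), (8, 3), (11, 2), (11, 3), (12, 2), (12, 3), (15, 2), (15, 3)]
Unfold 3 (reflect across h@8): 16 holes -> [(0, 2), (0, 3), (3, 2), (3, 3), (4, 2), (4, 3), (7, 2), (7, 3), (8, 2), (8, 3), (11, 2), (11, 3), (12, 2), (12, 3), (15, 2), (15, 3)]
Unfold 4 (reflect across h@16): 32 holes -> [(0, 2), (0, 3), (3, 2), (3, 3), (4, 2), (4, 3), (7, 2), (7, 3), (8, 2), (8, 3), (11, 2), (11, 3), (12, 2), (12, 3), (15, 2), (15, 3), (16, 2), (16, 3), (19, 2), (19, 3), (20, 2), (20, 3), (23, 2), (23, 3), (24, 2), (24, 3), (27, 2), (27, 3), (28, 2), (28, 3), (31, 2), (31, 3)]
Unfold 5 (reflect across v@2): 64 holes -> [(0, 0), (0, 1), (0, 2), (0, 3), (3, 0), (3, 1), (3, 2), (3, 3), (4, 0), (4, 1), (4, 2), (4, 3), (7, 0), (7, 1), (7, 2), (7, 3), (8, 0), (8, 1), (8, 2), (8, 3), (11, 0), (11, 1), (11, 2), (11, 3), (12, 0), (12, 1), (12, 2), (12, 3), (15, 0), (15, 1), (15, 2), (15, 3), (16, 0), (16, 1), (16, 2), (16, 3), (19, 0), (19, 1), (19, 2), (19, 3), (20, 0), (20, 1), (20, 2), (20, 3), (23, 0), (23, 1), (23, 2), (23, 3), (24, 0), (24, 1), (24, 2), (24, 3), (27, 0), (27, 1), (27, 2), (27, 3), (28, 0), (28, 1), (28, 2), (28, 3), (31, 0), (31, 1), (31, 2), (31, 3)]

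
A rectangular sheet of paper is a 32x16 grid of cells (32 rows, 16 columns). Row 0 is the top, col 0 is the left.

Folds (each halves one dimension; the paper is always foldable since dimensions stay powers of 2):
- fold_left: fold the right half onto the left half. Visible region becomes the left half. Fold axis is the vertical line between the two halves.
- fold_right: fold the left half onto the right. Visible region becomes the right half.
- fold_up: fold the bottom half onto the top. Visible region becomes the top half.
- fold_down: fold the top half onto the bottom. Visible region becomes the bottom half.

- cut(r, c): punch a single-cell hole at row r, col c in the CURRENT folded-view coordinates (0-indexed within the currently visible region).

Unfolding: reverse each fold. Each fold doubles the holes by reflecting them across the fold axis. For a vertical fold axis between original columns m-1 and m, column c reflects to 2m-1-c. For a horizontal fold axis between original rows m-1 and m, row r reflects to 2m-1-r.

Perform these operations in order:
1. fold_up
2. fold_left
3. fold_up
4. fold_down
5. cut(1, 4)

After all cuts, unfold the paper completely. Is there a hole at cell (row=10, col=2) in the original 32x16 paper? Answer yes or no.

Op 1 fold_up: fold axis h@16; visible region now rows[0,16) x cols[0,16) = 16x16
Op 2 fold_left: fold axis v@8; visible region now rows[0,16) x cols[0,8) = 16x8
Op 3 fold_up: fold axis h@8; visible region now rows[0,8) x cols[0,8) = 8x8
Op 4 fold_down: fold axis h@4; visible region now rows[4,8) x cols[0,8) = 4x8
Op 5 cut(1, 4): punch at orig (5,4); cuts so far [(5, 4)]; region rows[4,8) x cols[0,8) = 4x8
Unfold 1 (reflect across h@4): 2 holes -> [(2, 4), (5, 4)]
Unfold 2 (reflect across h@8): 4 holes -> [(2, 4), (5, 4), (10, 4), (13, 4)]
Unfold 3 (reflect across v@8): 8 holes -> [(2, 4), (2, 11), (5, 4), (5, 11), (10, 4), (10, 11), (13, 4), (13, 11)]
Unfold 4 (reflect across h@16): 16 holes -> [(2, 4), (2, 11), (5, 4), (5, 11), (10, 4), (10, 11), (13, 4), (13, 11), (18, 4), (18, 11), (21, 4), (21, 11), (26, 4), (26, 11), (29, 4), (29, 11)]
Holes: [(2, 4), (2, 11), (5, 4), (5, 11), (10, 4), (10, 11), (13, 4), (13, 11), (18, 4), (18, 11), (21, 4), (21, 11), (26, 4), (26, 11), (29, 4), (29, 11)]

Answer: no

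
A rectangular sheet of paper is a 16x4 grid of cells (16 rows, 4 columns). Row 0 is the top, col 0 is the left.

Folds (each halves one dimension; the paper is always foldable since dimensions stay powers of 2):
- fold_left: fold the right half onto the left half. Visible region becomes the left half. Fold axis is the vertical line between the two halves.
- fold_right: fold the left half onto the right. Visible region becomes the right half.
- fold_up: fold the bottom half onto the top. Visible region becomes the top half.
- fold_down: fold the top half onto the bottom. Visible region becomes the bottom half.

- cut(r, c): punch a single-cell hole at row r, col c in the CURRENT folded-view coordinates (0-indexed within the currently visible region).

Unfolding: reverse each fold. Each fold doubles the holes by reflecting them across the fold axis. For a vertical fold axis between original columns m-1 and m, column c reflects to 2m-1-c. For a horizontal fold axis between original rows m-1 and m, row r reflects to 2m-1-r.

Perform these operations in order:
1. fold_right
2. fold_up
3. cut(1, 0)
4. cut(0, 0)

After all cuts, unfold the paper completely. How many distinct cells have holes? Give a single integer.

Op 1 fold_right: fold axis v@2; visible region now rows[0,16) x cols[2,4) = 16x2
Op 2 fold_up: fold axis h@8; visible region now rows[0,8) x cols[2,4) = 8x2
Op 3 cut(1, 0): punch at orig (1,2); cuts so far [(1, 2)]; region rows[0,8) x cols[2,4) = 8x2
Op 4 cut(0, 0): punch at orig (0,2); cuts so far [(0, 2), (1, 2)]; region rows[0,8) x cols[2,4) = 8x2
Unfold 1 (reflect across h@8): 4 holes -> [(0, 2), (1, 2), (14, 2), (15, 2)]
Unfold 2 (reflect across v@2): 8 holes -> [(0, 1), (0, 2), (1, 1), (1, 2), (14, 1), (14, 2), (15, 1), (15, 2)]

Answer: 8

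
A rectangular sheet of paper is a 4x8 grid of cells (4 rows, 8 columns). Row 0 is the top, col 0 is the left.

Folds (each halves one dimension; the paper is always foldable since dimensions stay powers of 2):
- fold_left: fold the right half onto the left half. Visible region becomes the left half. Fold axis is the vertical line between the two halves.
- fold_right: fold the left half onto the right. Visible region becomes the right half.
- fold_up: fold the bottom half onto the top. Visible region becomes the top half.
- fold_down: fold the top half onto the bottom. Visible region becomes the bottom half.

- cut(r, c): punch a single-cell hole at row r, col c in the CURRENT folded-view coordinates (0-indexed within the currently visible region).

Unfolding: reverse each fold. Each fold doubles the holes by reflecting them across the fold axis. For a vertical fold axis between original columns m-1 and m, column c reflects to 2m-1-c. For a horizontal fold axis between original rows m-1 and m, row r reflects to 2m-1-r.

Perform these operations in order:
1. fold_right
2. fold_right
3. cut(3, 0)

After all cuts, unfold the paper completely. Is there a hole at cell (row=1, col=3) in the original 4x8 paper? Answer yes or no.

Op 1 fold_right: fold axis v@4; visible region now rows[0,4) x cols[4,8) = 4x4
Op 2 fold_right: fold axis v@6; visible region now rows[0,4) x cols[6,8) = 4x2
Op 3 cut(3, 0): punch at orig (3,6); cuts so far [(3, 6)]; region rows[0,4) x cols[6,8) = 4x2
Unfold 1 (reflect across v@6): 2 holes -> [(3, 5), (3, 6)]
Unfold 2 (reflect across v@4): 4 holes -> [(3, 1), (3, 2), (3, 5), (3, 6)]
Holes: [(3, 1), (3, 2), (3, 5), (3, 6)]

Answer: no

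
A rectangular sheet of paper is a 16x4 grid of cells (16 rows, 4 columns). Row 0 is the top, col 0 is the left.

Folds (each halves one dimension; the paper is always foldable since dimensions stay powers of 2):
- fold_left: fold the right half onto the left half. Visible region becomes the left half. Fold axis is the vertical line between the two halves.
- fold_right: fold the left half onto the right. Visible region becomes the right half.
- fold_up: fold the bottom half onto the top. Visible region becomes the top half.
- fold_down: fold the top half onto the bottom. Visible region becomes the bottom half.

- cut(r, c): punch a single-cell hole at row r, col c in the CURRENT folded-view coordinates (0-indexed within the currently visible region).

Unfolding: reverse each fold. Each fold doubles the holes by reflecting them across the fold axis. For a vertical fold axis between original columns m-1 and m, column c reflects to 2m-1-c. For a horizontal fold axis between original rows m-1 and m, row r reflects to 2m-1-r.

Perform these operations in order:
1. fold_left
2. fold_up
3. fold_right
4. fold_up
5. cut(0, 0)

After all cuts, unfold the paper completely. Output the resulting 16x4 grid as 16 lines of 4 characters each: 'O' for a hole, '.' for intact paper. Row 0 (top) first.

Op 1 fold_left: fold axis v@2; visible region now rows[0,16) x cols[0,2) = 16x2
Op 2 fold_up: fold axis h@8; visible region now rows[0,8) x cols[0,2) = 8x2
Op 3 fold_right: fold axis v@1; visible region now rows[0,8) x cols[1,2) = 8x1
Op 4 fold_up: fold axis h@4; visible region now rows[0,4) x cols[1,2) = 4x1
Op 5 cut(0, 0): punch at orig (0,1); cuts so far [(0, 1)]; region rows[0,4) x cols[1,2) = 4x1
Unfold 1 (reflect across h@4): 2 holes -> [(0, 1), (7, 1)]
Unfold 2 (reflect across v@1): 4 holes -> [(0, 0), (0, 1), (7, 0), (7, 1)]
Unfold 3 (reflect across h@8): 8 holes -> [(0, 0), (0, 1), (7, 0), (7, 1), (8, 0), (8, 1), (15, 0), (15, 1)]
Unfold 4 (reflect across v@2): 16 holes -> [(0, 0), (0, 1), (0, 2), (0, 3), (7, 0), (7, 1), (7, 2), (7, 3), (8, 0), (8, 1), (8, 2), (8, 3), (15, 0), (15, 1), (15, 2), (15, 3)]

Answer: OOOO
....
....
....
....
....
....
OOOO
OOOO
....
....
....
....
....
....
OOOO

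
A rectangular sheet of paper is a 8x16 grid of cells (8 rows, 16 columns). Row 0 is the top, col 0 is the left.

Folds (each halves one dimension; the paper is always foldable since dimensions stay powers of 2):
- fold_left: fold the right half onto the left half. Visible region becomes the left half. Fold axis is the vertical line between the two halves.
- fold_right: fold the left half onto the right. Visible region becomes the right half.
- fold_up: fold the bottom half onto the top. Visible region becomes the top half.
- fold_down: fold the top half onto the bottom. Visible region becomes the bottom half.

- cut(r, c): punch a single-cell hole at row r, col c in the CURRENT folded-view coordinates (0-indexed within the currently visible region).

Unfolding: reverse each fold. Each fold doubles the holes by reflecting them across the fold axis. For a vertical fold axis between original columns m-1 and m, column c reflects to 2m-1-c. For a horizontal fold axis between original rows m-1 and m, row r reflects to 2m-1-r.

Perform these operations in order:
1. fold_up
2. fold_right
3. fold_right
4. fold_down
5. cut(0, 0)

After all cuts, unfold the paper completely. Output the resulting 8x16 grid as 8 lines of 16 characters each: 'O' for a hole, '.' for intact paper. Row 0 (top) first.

Op 1 fold_up: fold axis h@4; visible region now rows[0,4) x cols[0,16) = 4x16
Op 2 fold_right: fold axis v@8; visible region now rows[0,4) x cols[8,16) = 4x8
Op 3 fold_right: fold axis v@12; visible region now rows[0,4) x cols[12,16) = 4x4
Op 4 fold_down: fold axis h@2; visible region now rows[2,4) x cols[12,16) = 2x4
Op 5 cut(0, 0): punch at orig (2,12); cuts so far [(2, 12)]; region rows[2,4) x cols[12,16) = 2x4
Unfold 1 (reflect across h@2): 2 holes -> [(1, 12), (2, 12)]
Unfold 2 (reflect across v@12): 4 holes -> [(1, 11), (1, 12), (2, 11), (2, 12)]
Unfold 3 (reflect across v@8): 8 holes -> [(1, 3), (1, 4), (1, 11), (1, 12), (2, 3), (2, 4), (2, 11), (2, 12)]
Unfold 4 (reflect across h@4): 16 holes -> [(1, 3), (1, 4), (1, 11), (1, 12), (2, 3), (2, 4), (2, 11), (2, 12), (5, 3), (5, 4), (5, 11), (5, 12), (6, 3), (6, 4), (6, 11), (6, 12)]

Answer: ................
...OO......OO...
...OO......OO...
................
................
...OO......OO...
...OO......OO...
................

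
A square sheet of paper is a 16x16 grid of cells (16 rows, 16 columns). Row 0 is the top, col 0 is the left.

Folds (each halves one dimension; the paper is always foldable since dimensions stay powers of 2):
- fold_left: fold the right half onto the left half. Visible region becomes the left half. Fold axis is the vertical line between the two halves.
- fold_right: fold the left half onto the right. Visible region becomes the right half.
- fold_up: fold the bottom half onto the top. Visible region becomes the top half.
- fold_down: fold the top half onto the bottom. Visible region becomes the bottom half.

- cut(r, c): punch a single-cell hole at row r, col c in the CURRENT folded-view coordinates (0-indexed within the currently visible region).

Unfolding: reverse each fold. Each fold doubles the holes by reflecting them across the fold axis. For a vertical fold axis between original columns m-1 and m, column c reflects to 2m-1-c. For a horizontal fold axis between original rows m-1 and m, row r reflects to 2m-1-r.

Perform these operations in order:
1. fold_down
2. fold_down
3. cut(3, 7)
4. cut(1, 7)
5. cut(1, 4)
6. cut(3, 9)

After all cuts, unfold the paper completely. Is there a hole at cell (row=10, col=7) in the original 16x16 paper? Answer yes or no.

Op 1 fold_down: fold axis h@8; visible region now rows[8,16) x cols[0,16) = 8x16
Op 2 fold_down: fold axis h@12; visible region now rows[12,16) x cols[0,16) = 4x16
Op 3 cut(3, 7): punch at orig (15,7); cuts so far [(15, 7)]; region rows[12,16) x cols[0,16) = 4x16
Op 4 cut(1, 7): punch at orig (13,7); cuts so far [(13, 7), (15, 7)]; region rows[12,16) x cols[0,16) = 4x16
Op 5 cut(1, 4): punch at orig (13,4); cuts so far [(13, 4), (13, 7), (15, 7)]; region rows[12,16) x cols[0,16) = 4x16
Op 6 cut(3, 9): punch at orig (15,9); cuts so far [(13, 4), (13, 7), (15, 7), (15, 9)]; region rows[12,16) x cols[0,16) = 4x16
Unfold 1 (reflect across h@12): 8 holes -> [(8, 7), (8, 9), (10, 4), (10, 7), (13, 4), (13, 7), (15, 7), (15, 9)]
Unfold 2 (reflect across h@8): 16 holes -> [(0, 7), (0, 9), (2, 4), (2, 7), (5, 4), (5, 7), (7, 7), (7, 9), (8, 7), (8, 9), (10, 4), (10, 7), (13, 4), (13, 7), (15, 7), (15, 9)]
Holes: [(0, 7), (0, 9), (2, 4), (2, 7), (5, 4), (5, 7), (7, 7), (7, 9), (8, 7), (8, 9), (10, 4), (10, 7), (13, 4), (13, 7), (15, 7), (15, 9)]

Answer: yes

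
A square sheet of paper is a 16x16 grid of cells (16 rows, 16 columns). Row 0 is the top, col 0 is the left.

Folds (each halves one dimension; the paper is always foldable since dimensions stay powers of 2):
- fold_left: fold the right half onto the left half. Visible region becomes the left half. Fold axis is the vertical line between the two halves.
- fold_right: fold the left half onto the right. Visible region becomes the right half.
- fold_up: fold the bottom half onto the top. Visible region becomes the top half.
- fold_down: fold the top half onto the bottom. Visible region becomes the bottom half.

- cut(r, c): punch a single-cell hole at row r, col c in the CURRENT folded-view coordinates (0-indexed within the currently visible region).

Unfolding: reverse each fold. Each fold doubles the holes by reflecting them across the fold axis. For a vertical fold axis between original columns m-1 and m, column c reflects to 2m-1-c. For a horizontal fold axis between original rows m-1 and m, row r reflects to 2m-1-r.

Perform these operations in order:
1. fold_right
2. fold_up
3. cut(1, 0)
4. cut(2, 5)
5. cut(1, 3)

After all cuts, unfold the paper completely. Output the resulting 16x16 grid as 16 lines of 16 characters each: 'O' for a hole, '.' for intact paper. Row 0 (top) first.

Answer: ................
....O..OO..O....
..O..........O..
................
................
................
................
................
................
................
................
................
................
..O..........O..
....O..OO..O....
................

Derivation:
Op 1 fold_right: fold axis v@8; visible region now rows[0,16) x cols[8,16) = 16x8
Op 2 fold_up: fold axis h@8; visible region now rows[0,8) x cols[8,16) = 8x8
Op 3 cut(1, 0): punch at orig (1,8); cuts so far [(1, 8)]; region rows[0,8) x cols[8,16) = 8x8
Op 4 cut(2, 5): punch at orig (2,13); cuts so far [(1, 8), (2, 13)]; region rows[0,8) x cols[8,16) = 8x8
Op 5 cut(1, 3): punch at orig (1,11); cuts so far [(1, 8), (1, 11), (2, 13)]; region rows[0,8) x cols[8,16) = 8x8
Unfold 1 (reflect across h@8): 6 holes -> [(1, 8), (1, 11), (2, 13), (13, 13), (14, 8), (14, 11)]
Unfold 2 (reflect across v@8): 12 holes -> [(1, 4), (1, 7), (1, 8), (1, 11), (2, 2), (2, 13), (13, 2), (13, 13), (14, 4), (14, 7), (14, 8), (14, 11)]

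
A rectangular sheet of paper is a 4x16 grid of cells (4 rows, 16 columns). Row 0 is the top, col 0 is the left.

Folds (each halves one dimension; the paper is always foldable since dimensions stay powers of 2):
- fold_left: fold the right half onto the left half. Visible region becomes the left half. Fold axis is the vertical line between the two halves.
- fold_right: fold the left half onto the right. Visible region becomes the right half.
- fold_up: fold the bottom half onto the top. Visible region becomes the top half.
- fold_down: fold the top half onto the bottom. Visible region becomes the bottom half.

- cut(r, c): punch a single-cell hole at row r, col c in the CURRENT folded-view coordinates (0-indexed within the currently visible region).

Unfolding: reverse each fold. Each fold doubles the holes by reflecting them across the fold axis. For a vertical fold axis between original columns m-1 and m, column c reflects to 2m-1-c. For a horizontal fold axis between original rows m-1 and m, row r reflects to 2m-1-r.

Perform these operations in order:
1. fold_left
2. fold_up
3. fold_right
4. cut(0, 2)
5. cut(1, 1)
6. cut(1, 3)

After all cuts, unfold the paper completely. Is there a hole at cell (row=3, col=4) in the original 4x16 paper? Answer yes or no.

Answer: no

Derivation:
Op 1 fold_left: fold axis v@8; visible region now rows[0,4) x cols[0,8) = 4x8
Op 2 fold_up: fold axis h@2; visible region now rows[0,2) x cols[0,8) = 2x8
Op 3 fold_right: fold axis v@4; visible region now rows[0,2) x cols[4,8) = 2x4
Op 4 cut(0, 2): punch at orig (0,6); cuts so far [(0, 6)]; region rows[0,2) x cols[4,8) = 2x4
Op 5 cut(1, 1): punch at orig (1,5); cuts so far [(0, 6), (1, 5)]; region rows[0,2) x cols[4,8) = 2x4
Op 6 cut(1, 3): punch at orig (1,7); cuts so far [(0, 6), (1, 5), (1, 7)]; region rows[0,2) x cols[4,8) = 2x4
Unfold 1 (reflect across v@4): 6 holes -> [(0, 1), (0, 6), (1, 0), (1, 2), (1, 5), (1, 7)]
Unfold 2 (reflect across h@2): 12 holes -> [(0, 1), (0, 6), (1, 0), (1, 2), (1, 5), (1, 7), (2, 0), (2, 2), (2, 5), (2, 7), (3, 1), (3, 6)]
Unfold 3 (reflect across v@8): 24 holes -> [(0, 1), (0, 6), (0, 9), (0, 14), (1, 0), (1, 2), (1, 5), (1, 7), (1, 8), (1, 10), (1, 13), (1, 15), (2, 0), (2, 2), (2, 5), (2, 7), (2, 8), (2, 10), (2, 13), (2, 15), (3, 1), (3, 6), (3, 9), (3, 14)]
Holes: [(0, 1), (0, 6), (0, 9), (0, 14), (1, 0), (1, 2), (1, 5), (1, 7), (1, 8), (1, 10), (1, 13), (1, 15), (2, 0), (2, 2), (2, 5), (2, 7), (2, 8), (2, 10), (2, 13), (2, 15), (3, 1), (3, 6), (3, 9), (3, 14)]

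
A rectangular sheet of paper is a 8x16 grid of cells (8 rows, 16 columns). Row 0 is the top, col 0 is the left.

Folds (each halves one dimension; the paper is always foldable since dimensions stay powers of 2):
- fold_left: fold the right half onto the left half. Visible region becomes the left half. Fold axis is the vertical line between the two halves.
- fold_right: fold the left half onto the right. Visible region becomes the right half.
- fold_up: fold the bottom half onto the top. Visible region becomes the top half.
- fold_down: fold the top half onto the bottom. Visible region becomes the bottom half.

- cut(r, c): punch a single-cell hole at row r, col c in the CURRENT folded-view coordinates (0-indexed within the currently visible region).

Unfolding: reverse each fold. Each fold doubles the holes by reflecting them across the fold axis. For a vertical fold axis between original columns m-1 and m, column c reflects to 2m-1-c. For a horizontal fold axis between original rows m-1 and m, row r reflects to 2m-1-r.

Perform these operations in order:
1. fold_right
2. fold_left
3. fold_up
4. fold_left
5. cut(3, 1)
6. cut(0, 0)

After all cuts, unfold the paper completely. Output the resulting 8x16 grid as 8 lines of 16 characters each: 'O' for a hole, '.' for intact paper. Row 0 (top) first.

Answer: O..OO..OO..OO..O
................
................
.OO..OO..OO..OO.
.OO..OO..OO..OO.
................
................
O..OO..OO..OO..O

Derivation:
Op 1 fold_right: fold axis v@8; visible region now rows[0,8) x cols[8,16) = 8x8
Op 2 fold_left: fold axis v@12; visible region now rows[0,8) x cols[8,12) = 8x4
Op 3 fold_up: fold axis h@4; visible region now rows[0,4) x cols[8,12) = 4x4
Op 4 fold_left: fold axis v@10; visible region now rows[0,4) x cols[8,10) = 4x2
Op 5 cut(3, 1): punch at orig (3,9); cuts so far [(3, 9)]; region rows[0,4) x cols[8,10) = 4x2
Op 6 cut(0, 0): punch at orig (0,8); cuts so far [(0, 8), (3, 9)]; region rows[0,4) x cols[8,10) = 4x2
Unfold 1 (reflect across v@10): 4 holes -> [(0, 8), (0, 11), (3, 9), (3, 10)]
Unfold 2 (reflect across h@4): 8 holes -> [(0, 8), (0, 11), (3, 9), (3, 10), (4, 9), (4, 10), (7, 8), (7, 11)]
Unfold 3 (reflect across v@12): 16 holes -> [(0, 8), (0, 11), (0, 12), (0, 15), (3, 9), (3, 10), (3, 13), (3, 14), (4, 9), (4, 10), (4, 13), (4, 14), (7, 8), (7, 11), (7, 12), (7, 15)]
Unfold 4 (reflect across v@8): 32 holes -> [(0, 0), (0, 3), (0, 4), (0, 7), (0, 8), (0, 11), (0, 12), (0, 15), (3, 1), (3, 2), (3, 5), (3, 6), (3, 9), (3, 10), (3, 13), (3, 14), (4, 1), (4, 2), (4, 5), (4, 6), (4, 9), (4, 10), (4, 13), (4, 14), (7, 0), (7, 3), (7, 4), (7, 7), (7, 8), (7, 11), (7, 12), (7, 15)]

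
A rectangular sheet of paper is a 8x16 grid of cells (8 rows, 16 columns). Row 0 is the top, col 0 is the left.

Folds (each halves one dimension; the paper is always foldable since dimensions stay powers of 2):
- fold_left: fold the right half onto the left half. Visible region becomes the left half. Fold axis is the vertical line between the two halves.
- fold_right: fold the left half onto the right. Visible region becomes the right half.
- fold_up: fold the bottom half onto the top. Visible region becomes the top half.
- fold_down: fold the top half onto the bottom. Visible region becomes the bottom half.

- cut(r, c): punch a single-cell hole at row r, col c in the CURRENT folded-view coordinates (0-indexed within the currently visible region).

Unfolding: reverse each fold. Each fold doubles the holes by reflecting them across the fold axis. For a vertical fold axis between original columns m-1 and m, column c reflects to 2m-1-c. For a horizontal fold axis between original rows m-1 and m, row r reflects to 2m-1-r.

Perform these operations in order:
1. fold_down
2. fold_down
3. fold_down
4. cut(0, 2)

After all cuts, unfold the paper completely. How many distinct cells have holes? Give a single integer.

Op 1 fold_down: fold axis h@4; visible region now rows[4,8) x cols[0,16) = 4x16
Op 2 fold_down: fold axis h@6; visible region now rows[6,8) x cols[0,16) = 2x16
Op 3 fold_down: fold axis h@7; visible region now rows[7,8) x cols[0,16) = 1x16
Op 4 cut(0, 2): punch at orig (7,2); cuts so far [(7, 2)]; region rows[7,8) x cols[0,16) = 1x16
Unfold 1 (reflect across h@7): 2 holes -> [(6, 2), (7, 2)]
Unfold 2 (reflect across h@6): 4 holes -> [(4, 2), (5, 2), (6, 2), (7, 2)]
Unfold 3 (reflect across h@4): 8 holes -> [(0, 2), (1, 2), (2, 2), (3, 2), (4, 2), (5, 2), (6, 2), (7, 2)]

Answer: 8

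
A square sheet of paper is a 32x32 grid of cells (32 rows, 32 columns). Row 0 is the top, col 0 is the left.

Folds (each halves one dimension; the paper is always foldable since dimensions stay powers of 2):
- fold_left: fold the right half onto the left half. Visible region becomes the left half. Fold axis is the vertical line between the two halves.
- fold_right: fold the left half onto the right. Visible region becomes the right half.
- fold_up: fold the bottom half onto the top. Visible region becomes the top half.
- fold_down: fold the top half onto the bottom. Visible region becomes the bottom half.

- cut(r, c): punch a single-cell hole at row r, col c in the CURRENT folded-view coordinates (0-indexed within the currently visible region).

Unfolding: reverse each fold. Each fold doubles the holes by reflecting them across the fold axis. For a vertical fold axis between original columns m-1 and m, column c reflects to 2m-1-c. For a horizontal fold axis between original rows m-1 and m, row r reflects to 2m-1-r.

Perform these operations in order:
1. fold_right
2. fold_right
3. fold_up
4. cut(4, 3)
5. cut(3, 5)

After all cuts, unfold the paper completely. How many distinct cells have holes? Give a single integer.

Answer: 16

Derivation:
Op 1 fold_right: fold axis v@16; visible region now rows[0,32) x cols[16,32) = 32x16
Op 2 fold_right: fold axis v@24; visible region now rows[0,32) x cols[24,32) = 32x8
Op 3 fold_up: fold axis h@16; visible region now rows[0,16) x cols[24,32) = 16x8
Op 4 cut(4, 3): punch at orig (4,27); cuts so far [(4, 27)]; region rows[0,16) x cols[24,32) = 16x8
Op 5 cut(3, 5): punch at orig (3,29); cuts so far [(3, 29), (4, 27)]; region rows[0,16) x cols[24,32) = 16x8
Unfold 1 (reflect across h@16): 4 holes -> [(3, 29), (4, 27), (27, 27), (28, 29)]
Unfold 2 (reflect across v@24): 8 holes -> [(3, 18), (3, 29), (4, 20), (4, 27), (27, 20), (27, 27), (28, 18), (28, 29)]
Unfold 3 (reflect across v@16): 16 holes -> [(3, 2), (3, 13), (3, 18), (3, 29), (4, 4), (4, 11), (4, 20), (4, 27), (27, 4), (27, 11), (27, 20), (27, 27), (28, 2), (28, 13), (28, 18), (28, 29)]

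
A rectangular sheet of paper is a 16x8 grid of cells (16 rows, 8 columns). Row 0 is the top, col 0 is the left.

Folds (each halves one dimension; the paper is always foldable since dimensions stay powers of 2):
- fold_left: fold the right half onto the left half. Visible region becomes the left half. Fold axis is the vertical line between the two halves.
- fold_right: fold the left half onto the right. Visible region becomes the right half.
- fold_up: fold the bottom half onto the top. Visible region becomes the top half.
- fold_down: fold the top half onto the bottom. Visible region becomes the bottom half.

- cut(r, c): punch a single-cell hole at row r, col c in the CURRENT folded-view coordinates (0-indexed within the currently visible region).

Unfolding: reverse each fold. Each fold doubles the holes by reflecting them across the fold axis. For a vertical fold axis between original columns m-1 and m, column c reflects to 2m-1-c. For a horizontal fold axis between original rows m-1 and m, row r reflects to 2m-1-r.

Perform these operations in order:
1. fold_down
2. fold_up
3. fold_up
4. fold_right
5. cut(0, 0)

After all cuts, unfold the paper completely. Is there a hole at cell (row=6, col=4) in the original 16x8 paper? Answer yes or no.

Op 1 fold_down: fold axis h@8; visible region now rows[8,16) x cols[0,8) = 8x8
Op 2 fold_up: fold axis h@12; visible region now rows[8,12) x cols[0,8) = 4x8
Op 3 fold_up: fold axis h@10; visible region now rows[8,10) x cols[0,8) = 2x8
Op 4 fold_right: fold axis v@4; visible region now rows[8,10) x cols[4,8) = 2x4
Op 5 cut(0, 0): punch at orig (8,4); cuts so far [(8, 4)]; region rows[8,10) x cols[4,8) = 2x4
Unfold 1 (reflect across v@4): 2 holes -> [(8, 3), (8, 4)]
Unfold 2 (reflect across h@10): 4 holes -> [(8, 3), (8, 4), (11, 3), (11, 4)]
Unfold 3 (reflect across h@12): 8 holes -> [(8, 3), (8, 4), (11, 3), (11, 4), (12, 3), (12, 4), (15, 3), (15, 4)]
Unfold 4 (reflect across h@8): 16 holes -> [(0, 3), (0, 4), (3, 3), (3, 4), (4, 3), (4, 4), (7, 3), (7, 4), (8, 3), (8, 4), (11, 3), (11, 4), (12, 3), (12, 4), (15, 3), (15, 4)]
Holes: [(0, 3), (0, 4), (3, 3), (3, 4), (4, 3), (4, 4), (7, 3), (7, 4), (8, 3), (8, 4), (11, 3), (11, 4), (12, 3), (12, 4), (15, 3), (15, 4)]

Answer: no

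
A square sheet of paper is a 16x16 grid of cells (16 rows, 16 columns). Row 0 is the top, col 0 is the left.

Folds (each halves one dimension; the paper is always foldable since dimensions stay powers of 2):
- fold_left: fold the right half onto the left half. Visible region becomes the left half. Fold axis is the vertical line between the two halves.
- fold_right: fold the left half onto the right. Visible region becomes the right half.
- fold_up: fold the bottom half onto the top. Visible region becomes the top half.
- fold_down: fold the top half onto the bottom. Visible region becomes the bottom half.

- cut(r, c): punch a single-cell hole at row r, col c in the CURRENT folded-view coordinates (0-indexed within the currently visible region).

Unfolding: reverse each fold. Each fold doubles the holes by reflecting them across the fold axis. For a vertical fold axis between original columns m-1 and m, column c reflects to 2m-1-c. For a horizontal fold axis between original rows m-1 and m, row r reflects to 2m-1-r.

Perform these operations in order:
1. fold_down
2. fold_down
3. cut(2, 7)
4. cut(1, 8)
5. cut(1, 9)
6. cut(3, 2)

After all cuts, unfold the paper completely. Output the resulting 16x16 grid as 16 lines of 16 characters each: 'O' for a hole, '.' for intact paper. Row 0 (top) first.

Answer: ..O.............
.......O........
........OO......
................
................
........OO......
.......O........
..O.............
..O.............
.......O........
........OO......
................
................
........OO......
.......O........
..O.............

Derivation:
Op 1 fold_down: fold axis h@8; visible region now rows[8,16) x cols[0,16) = 8x16
Op 2 fold_down: fold axis h@12; visible region now rows[12,16) x cols[0,16) = 4x16
Op 3 cut(2, 7): punch at orig (14,7); cuts so far [(14, 7)]; region rows[12,16) x cols[0,16) = 4x16
Op 4 cut(1, 8): punch at orig (13,8); cuts so far [(13, 8), (14, 7)]; region rows[12,16) x cols[0,16) = 4x16
Op 5 cut(1, 9): punch at orig (13,9); cuts so far [(13, 8), (13, 9), (14, 7)]; region rows[12,16) x cols[0,16) = 4x16
Op 6 cut(3, 2): punch at orig (15,2); cuts so far [(13, 8), (13, 9), (14, 7), (15, 2)]; region rows[12,16) x cols[0,16) = 4x16
Unfold 1 (reflect across h@12): 8 holes -> [(8, 2), (9, 7), (10, 8), (10, 9), (13, 8), (13, 9), (14, 7), (15, 2)]
Unfold 2 (reflect across h@8): 16 holes -> [(0, 2), (1, 7), (2, 8), (2, 9), (5, 8), (5, 9), (6, 7), (7, 2), (8, 2), (9, 7), (10, 8), (10, 9), (13, 8), (13, 9), (14, 7), (15, 2)]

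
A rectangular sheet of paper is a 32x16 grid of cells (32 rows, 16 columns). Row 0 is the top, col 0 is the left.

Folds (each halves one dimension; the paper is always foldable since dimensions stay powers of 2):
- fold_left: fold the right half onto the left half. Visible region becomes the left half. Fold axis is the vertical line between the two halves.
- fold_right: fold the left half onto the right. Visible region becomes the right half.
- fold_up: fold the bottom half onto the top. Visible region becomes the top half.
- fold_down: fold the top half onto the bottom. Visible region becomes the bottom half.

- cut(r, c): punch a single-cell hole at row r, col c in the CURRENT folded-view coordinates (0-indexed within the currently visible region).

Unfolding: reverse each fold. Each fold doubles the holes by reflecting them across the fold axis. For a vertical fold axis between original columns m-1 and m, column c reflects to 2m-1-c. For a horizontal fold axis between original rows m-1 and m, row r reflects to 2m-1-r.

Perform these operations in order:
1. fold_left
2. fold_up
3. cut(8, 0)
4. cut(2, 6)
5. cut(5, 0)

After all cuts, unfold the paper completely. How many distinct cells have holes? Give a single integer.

Answer: 12

Derivation:
Op 1 fold_left: fold axis v@8; visible region now rows[0,32) x cols[0,8) = 32x8
Op 2 fold_up: fold axis h@16; visible region now rows[0,16) x cols[0,8) = 16x8
Op 3 cut(8, 0): punch at orig (8,0); cuts so far [(8, 0)]; region rows[0,16) x cols[0,8) = 16x8
Op 4 cut(2, 6): punch at orig (2,6); cuts so far [(2, 6), (8, 0)]; region rows[0,16) x cols[0,8) = 16x8
Op 5 cut(5, 0): punch at orig (5,0); cuts so far [(2, 6), (5, 0), (8, 0)]; region rows[0,16) x cols[0,8) = 16x8
Unfold 1 (reflect across h@16): 6 holes -> [(2, 6), (5, 0), (8, 0), (23, 0), (26, 0), (29, 6)]
Unfold 2 (reflect across v@8): 12 holes -> [(2, 6), (2, 9), (5, 0), (5, 15), (8, 0), (8, 15), (23, 0), (23, 15), (26, 0), (26, 15), (29, 6), (29, 9)]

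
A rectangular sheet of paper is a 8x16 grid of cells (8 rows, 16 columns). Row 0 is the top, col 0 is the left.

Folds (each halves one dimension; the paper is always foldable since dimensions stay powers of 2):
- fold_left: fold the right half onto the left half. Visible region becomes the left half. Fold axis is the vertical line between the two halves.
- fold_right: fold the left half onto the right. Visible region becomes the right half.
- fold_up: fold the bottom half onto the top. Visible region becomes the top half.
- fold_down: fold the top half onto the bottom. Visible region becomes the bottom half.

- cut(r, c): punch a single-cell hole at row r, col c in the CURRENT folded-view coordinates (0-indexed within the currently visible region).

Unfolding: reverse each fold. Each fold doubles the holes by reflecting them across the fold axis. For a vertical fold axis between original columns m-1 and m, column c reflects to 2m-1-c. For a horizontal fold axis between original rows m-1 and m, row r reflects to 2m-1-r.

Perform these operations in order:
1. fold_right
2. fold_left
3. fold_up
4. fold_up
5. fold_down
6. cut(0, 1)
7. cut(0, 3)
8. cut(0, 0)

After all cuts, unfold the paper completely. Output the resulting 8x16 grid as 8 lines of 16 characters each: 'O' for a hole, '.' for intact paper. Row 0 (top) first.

Answer: OO.OO.OOOO.OO.OO
OO.OO.OOOO.OO.OO
OO.OO.OOOO.OO.OO
OO.OO.OOOO.OO.OO
OO.OO.OOOO.OO.OO
OO.OO.OOOO.OO.OO
OO.OO.OOOO.OO.OO
OO.OO.OOOO.OO.OO

Derivation:
Op 1 fold_right: fold axis v@8; visible region now rows[0,8) x cols[8,16) = 8x8
Op 2 fold_left: fold axis v@12; visible region now rows[0,8) x cols[8,12) = 8x4
Op 3 fold_up: fold axis h@4; visible region now rows[0,4) x cols[8,12) = 4x4
Op 4 fold_up: fold axis h@2; visible region now rows[0,2) x cols[8,12) = 2x4
Op 5 fold_down: fold axis h@1; visible region now rows[1,2) x cols[8,12) = 1x4
Op 6 cut(0, 1): punch at orig (1,9); cuts so far [(1, 9)]; region rows[1,2) x cols[8,12) = 1x4
Op 7 cut(0, 3): punch at orig (1,11); cuts so far [(1, 9), (1, 11)]; region rows[1,2) x cols[8,12) = 1x4
Op 8 cut(0, 0): punch at orig (1,8); cuts so far [(1, 8), (1, 9), (1, 11)]; region rows[1,2) x cols[8,12) = 1x4
Unfold 1 (reflect across h@1): 6 holes -> [(0, 8), (0, 9), (0, 11), (1, 8), (1, 9), (1, 11)]
Unfold 2 (reflect across h@2): 12 holes -> [(0, 8), (0, 9), (0, 11), (1, 8), (1, 9), (1, 11), (2, 8), (2, 9), (2, 11), (3, 8), (3, 9), (3, 11)]
Unfold 3 (reflect across h@4): 24 holes -> [(0, 8), (0, 9), (0, 11), (1, 8), (1, 9), (1, 11), (2, 8), (2, 9), (2, 11), (3, 8), (3, 9), (3, 11), (4, 8), (4, 9), (4, 11), (5, 8), (5, 9), (5, 11), (6, 8), (6, 9), (6, 11), (7, 8), (7, 9), (7, 11)]
Unfold 4 (reflect across v@12): 48 holes -> [(0, 8), (0, 9), (0, 11), (0, 12), (0, 14), (0, 15), (1, 8), (1, 9), (1, 11), (1, 12), (1, 14), (1, 15), (2, 8), (2, 9), (2, 11), (2, 12), (2, 14), (2, 15), (3, 8), (3, 9), (3, 11), (3, 12), (3, 14), (3, 15), (4, 8), (4, 9), (4, 11), (4, 12), (4, 14), (4, 15), (5, 8), (5, 9), (5, 11), (5, 12), (5, 14), (5, 15), (6, 8), (6, 9), (6, 11), (6, 12), (6, 14), (6, 15), (7, 8), (7, 9), (7, 11), (7, 12), (7, 14), (7, 15)]
Unfold 5 (reflect across v@8): 96 holes -> [(0, 0), (0, 1), (0, 3), (0, 4), (0, 6), (0, 7), (0, 8), (0, 9), (0, 11), (0, 12), (0, 14), (0, 15), (1, 0), (1, 1), (1, 3), (1, 4), (1, 6), (1, 7), (1, 8), (1, 9), (1, 11), (1, 12), (1, 14), (1, 15), (2, 0), (2, 1), (2, 3), (2, 4), (2, 6), (2, 7), (2, 8), (2, 9), (2, 11), (2, 12), (2, 14), (2, 15), (3, 0), (3, 1), (3, 3), (3, 4), (3, 6), (3, 7), (3, 8), (3, 9), (3, 11), (3, 12), (3, 14), (3, 15), (4, 0), (4, 1), (4, 3), (4, 4), (4, 6), (4, 7), (4, 8), (4, 9), (4, 11), (4, 12), (4, 14), (4, 15), (5, 0), (5, 1), (5, 3), (5, 4), (5, 6), (5, 7), (5, 8), (5, 9), (5, 11), (5, 12), (5, 14), (5, 15), (6, 0), (6, 1), (6, 3), (6, 4), (6, 6), (6, 7), (6, 8), (6, 9), (6, 11), (6, 12), (6, 14), (6, 15), (7, 0), (7, 1), (7, 3), (7, 4), (7, 6), (7, 7), (7, 8), (7, 9), (7, 11), (7, 12), (7, 14), (7, 15)]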